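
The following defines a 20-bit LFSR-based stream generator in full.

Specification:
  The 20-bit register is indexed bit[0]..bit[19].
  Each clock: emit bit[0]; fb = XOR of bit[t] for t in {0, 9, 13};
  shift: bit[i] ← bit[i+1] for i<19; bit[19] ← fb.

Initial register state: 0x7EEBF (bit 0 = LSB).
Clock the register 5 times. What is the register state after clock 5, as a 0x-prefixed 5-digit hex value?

reg_0 = 0x7EEBF
clock 1: out=1, reg = 0xBF75F
clock 2: out=1, reg = 0xDFBAF
clock 3: out=1, reg = 0xEFDD7
clock 4: out=1, reg = 0x77EEB
clock 5: out=1, reg = 0xBBF75

0xBBF75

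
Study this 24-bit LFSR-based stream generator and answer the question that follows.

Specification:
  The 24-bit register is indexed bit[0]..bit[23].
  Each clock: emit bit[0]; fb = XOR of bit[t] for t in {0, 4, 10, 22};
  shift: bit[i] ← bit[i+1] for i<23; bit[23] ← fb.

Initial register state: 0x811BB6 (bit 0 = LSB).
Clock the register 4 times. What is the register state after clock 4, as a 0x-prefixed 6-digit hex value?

0xD811BB

reg_0 = 0x811BB6
clock 1: out=0, reg = 0xC08DDB
clock 2: out=1, reg = 0x6046ED
clock 3: out=1, reg = 0xB02376
clock 4: out=0, reg = 0xD811BB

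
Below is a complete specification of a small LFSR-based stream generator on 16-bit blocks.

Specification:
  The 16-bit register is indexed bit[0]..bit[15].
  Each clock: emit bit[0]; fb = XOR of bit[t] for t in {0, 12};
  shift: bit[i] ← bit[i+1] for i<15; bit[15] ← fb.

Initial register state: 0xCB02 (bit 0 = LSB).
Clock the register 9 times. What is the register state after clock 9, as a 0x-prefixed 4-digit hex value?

reg_0 = 0xCB02
clock 1: out=0, reg = 0x6581
clock 2: out=1, reg = 0xB2C0
clock 3: out=0, reg = 0xD960
clock 4: out=0, reg = 0xECB0
clock 5: out=0, reg = 0x7658
clock 6: out=0, reg = 0xBB2C
clock 7: out=0, reg = 0xDD96
clock 8: out=0, reg = 0xEECB
clock 9: out=1, reg = 0xF765

0xF765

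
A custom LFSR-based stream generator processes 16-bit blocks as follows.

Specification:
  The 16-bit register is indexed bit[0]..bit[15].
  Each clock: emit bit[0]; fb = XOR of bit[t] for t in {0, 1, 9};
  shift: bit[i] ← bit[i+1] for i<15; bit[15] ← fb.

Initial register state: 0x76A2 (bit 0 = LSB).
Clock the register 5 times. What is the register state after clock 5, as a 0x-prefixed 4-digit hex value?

0x43B5

reg_0 = 0x76A2
clock 1: out=0, reg = 0x3B51
clock 2: out=1, reg = 0x1DA8
clock 3: out=0, reg = 0x0ED4
clock 4: out=0, reg = 0x876A
clock 5: out=0, reg = 0x43B5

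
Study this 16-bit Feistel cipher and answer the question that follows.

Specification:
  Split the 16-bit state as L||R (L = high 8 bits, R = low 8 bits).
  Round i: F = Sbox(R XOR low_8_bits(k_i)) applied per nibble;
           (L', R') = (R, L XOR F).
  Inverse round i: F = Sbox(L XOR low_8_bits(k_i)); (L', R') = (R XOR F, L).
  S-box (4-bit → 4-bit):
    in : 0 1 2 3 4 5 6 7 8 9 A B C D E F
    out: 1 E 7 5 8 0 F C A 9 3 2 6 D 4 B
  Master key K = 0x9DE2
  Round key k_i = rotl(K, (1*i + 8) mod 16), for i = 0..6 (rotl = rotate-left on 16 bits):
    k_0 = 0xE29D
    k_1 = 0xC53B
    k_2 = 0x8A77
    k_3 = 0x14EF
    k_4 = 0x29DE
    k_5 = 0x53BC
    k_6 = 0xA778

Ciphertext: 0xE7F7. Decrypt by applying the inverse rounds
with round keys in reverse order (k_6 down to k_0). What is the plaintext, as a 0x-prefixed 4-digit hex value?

0x08A3

s_0 = ciphertext = 0xE7F7
s_1 = InvRound(s_0, k_6) = 0x6CE7
s_2 = InvRound(s_1, k_5) = 0x366C
s_3 = InvRound(s_2, k_4) = 0x2636
s_4 = InvRound(s_3, k_3) = 0x5F26
s_5 = InvRound(s_4, k_2) = 0x5C5F
s_6 = InvRound(s_5, k_1) = 0xA35C
s_7 = InvRound(s_6, k_0) = 0x08A3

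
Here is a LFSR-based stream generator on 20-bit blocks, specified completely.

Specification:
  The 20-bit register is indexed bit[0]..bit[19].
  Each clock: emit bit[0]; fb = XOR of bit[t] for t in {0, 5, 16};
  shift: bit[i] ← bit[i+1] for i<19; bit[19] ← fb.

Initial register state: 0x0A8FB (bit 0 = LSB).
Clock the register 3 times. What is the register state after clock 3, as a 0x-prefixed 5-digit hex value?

reg_0 = 0x0A8FB
clock 1: out=1, reg = 0x0547D
clock 2: out=1, reg = 0x02A3E
clock 3: out=0, reg = 0x8151F

0x8151F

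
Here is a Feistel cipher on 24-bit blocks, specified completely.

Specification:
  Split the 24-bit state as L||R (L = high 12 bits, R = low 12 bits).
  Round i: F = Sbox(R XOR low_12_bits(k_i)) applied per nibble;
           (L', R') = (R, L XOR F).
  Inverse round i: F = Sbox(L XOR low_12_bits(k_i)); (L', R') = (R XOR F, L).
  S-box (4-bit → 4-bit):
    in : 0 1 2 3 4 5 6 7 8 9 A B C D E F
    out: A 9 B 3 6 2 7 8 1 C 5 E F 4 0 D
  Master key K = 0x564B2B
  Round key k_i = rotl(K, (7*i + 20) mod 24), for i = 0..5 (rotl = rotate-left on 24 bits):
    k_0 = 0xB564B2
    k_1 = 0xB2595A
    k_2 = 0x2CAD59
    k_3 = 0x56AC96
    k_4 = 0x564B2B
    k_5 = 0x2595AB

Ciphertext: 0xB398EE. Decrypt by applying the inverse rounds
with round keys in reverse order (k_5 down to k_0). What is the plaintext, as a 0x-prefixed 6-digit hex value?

s_0 = ciphertext = 0xB398EE
s_1 = InvRound(s_0, k_5) = 0x825B39
s_2 = InvRound(s_1, k_4) = 0x899825
s_3 = InvRound(s_2, k_3) = 0xE88899
s_4 = InvRound(s_3, k_2) = 0xBD0E88
s_5 = InvRound(s_4, k_1) = 0x59DBD0
s_6 = InvRound(s_5, k_0) = 0x26D59D

0x26D59D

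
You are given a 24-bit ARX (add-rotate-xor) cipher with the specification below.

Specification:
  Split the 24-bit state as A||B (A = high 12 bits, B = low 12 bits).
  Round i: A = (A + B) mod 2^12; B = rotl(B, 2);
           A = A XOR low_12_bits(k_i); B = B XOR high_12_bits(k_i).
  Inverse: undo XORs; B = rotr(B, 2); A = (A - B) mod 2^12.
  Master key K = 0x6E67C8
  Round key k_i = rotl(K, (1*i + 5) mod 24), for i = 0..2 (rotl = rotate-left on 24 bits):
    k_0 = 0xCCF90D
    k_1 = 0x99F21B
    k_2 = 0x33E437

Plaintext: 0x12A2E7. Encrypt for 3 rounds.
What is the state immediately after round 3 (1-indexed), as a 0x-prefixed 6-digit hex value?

s_0 = plaintext = 0x12A2E7
s_1 = Round(s_0, k_0) = 0xD1C753
s_2 = Round(s_1, k_1) = 0x6744D2
s_3 = Round(s_2, k_2) = 0xF71077

0xF71077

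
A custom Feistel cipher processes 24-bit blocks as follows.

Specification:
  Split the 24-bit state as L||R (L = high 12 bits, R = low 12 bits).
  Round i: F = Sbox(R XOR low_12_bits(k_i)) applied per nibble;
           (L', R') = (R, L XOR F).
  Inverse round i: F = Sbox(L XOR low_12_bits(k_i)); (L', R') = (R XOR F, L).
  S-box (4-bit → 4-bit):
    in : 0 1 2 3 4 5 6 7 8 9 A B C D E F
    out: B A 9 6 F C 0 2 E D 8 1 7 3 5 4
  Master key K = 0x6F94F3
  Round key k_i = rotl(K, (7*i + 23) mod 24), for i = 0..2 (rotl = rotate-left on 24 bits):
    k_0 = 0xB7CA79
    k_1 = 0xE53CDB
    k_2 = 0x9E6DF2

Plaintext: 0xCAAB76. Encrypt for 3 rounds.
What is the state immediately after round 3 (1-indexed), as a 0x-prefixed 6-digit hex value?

s_0 = plaintext = 0xCAAB76
s_1 = Round(s_0, k_0) = 0xB7661E
s_2 = Round(s_1, k_1) = 0x61E30A
s_3 = Round(s_2, k_2) = 0x30A350

0x30A350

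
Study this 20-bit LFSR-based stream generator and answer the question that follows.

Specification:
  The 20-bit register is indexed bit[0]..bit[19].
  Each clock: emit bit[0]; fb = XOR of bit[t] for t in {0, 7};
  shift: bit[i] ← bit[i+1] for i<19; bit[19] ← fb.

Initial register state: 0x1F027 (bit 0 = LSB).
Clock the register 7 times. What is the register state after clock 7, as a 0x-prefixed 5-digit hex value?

reg_0 = 0x1F027
clock 1: out=1, reg = 0x8F813
clock 2: out=1, reg = 0xC7C09
clock 3: out=1, reg = 0xE3E04
clock 4: out=0, reg = 0x71F02
clock 5: out=0, reg = 0x38F81
clock 6: out=1, reg = 0x1C7C0
clock 7: out=0, reg = 0x8E3E0

0x8E3E0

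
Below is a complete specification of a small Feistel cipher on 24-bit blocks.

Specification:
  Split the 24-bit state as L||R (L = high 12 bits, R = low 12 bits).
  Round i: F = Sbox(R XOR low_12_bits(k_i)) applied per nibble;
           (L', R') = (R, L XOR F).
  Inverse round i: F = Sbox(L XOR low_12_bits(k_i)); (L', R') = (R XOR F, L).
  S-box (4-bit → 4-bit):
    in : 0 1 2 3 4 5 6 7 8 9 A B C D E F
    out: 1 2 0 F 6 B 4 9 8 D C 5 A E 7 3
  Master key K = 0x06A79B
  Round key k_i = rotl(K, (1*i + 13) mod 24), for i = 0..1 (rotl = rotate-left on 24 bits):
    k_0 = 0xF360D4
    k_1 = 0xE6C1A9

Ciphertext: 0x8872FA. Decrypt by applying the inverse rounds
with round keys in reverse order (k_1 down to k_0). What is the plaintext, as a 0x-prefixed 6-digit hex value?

s_0 = ciphertext = 0x8872FA
s_1 = InvRound(s_0, k_1) = 0xFFD887
s_2 = InvRound(s_1, k_0) = 0xB8AFFD

0xB8AFFD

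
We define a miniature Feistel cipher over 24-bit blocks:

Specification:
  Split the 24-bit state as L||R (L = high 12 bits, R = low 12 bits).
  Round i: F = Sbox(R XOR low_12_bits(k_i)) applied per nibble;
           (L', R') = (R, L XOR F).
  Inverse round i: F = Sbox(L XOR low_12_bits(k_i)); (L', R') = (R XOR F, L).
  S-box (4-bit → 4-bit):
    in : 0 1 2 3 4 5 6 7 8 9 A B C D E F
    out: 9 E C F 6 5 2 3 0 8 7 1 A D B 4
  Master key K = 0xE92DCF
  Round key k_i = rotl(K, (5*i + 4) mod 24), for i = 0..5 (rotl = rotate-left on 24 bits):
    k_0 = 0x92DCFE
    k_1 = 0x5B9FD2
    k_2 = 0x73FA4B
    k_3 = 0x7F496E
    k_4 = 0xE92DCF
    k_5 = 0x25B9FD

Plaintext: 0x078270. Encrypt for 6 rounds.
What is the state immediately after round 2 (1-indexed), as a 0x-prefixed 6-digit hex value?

s_0 = plaintext = 0x078270
s_1 = Round(s_0, k_0) = 0x270B73
s_2 = Round(s_1, k_1) = 0xB7340E
s_3 = Round(s_2, k_2) = 0x40E016
s_4 = Round(s_3, k_3) = 0x016C3E
s_5 = Round(s_4, k_4) = 0xC3EE58
s_6 = Round(s_5, k_5) = 0xE58F4B

0xB7340E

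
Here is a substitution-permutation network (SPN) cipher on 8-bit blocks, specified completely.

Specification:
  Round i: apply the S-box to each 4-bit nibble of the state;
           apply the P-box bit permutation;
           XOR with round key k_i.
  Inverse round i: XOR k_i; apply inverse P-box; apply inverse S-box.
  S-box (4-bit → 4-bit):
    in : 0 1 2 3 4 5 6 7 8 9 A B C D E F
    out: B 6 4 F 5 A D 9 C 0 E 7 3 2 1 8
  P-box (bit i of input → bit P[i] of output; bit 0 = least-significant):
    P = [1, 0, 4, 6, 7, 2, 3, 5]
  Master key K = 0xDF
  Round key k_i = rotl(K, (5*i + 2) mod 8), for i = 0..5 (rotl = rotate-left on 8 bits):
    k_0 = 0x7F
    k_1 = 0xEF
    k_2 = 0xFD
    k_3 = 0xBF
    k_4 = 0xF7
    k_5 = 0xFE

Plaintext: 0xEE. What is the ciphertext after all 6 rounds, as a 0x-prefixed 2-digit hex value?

s_0 = plaintext = 0xEE
s_1 = Round(s_0, k_0) = 0xFD
s_2 = Round(s_1, k_1) = 0xCE
s_3 = Round(s_2, k_2) = 0x7B
s_4 = Round(s_3, k_3) = 0x0C
s_5 = Round(s_4, k_4) = 0x50
s_6 = Round(s_5, k_5) = 0x99

0x99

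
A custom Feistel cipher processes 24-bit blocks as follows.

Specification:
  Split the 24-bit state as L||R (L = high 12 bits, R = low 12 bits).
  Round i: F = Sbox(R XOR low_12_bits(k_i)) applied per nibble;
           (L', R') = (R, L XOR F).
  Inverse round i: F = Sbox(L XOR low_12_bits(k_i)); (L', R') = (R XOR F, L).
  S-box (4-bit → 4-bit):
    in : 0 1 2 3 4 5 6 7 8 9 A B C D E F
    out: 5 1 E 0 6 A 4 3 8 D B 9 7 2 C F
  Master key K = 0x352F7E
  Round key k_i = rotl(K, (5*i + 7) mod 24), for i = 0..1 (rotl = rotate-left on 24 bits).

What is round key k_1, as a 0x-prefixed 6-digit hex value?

0xF7E352

K = 0x352F7E
k_0 = rotl(K, (5*0+7) mod 24) = rotl(K, 7) = 0x97BF1A
k_1 = rotl(K, (5*1+7) mod 24) = rotl(K, 12) = 0xF7E352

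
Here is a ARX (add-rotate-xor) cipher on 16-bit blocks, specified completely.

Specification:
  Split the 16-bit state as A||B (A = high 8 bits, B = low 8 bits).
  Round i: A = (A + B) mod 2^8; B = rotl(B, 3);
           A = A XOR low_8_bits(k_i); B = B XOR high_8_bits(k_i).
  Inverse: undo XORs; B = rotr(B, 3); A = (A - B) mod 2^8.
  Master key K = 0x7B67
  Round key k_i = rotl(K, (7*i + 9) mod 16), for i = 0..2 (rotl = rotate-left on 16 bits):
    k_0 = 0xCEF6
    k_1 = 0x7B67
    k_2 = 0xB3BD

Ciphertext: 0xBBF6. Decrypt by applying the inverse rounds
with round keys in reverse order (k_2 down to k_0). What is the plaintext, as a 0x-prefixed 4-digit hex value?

s_0 = ciphertext = 0xBBF6
s_1 = InvRound(s_0, k_2) = 0x5EA8
s_2 = InvRound(s_1, k_1) = 0xBF7A
s_3 = InvRound(s_2, k_0) = 0xB396

0xB396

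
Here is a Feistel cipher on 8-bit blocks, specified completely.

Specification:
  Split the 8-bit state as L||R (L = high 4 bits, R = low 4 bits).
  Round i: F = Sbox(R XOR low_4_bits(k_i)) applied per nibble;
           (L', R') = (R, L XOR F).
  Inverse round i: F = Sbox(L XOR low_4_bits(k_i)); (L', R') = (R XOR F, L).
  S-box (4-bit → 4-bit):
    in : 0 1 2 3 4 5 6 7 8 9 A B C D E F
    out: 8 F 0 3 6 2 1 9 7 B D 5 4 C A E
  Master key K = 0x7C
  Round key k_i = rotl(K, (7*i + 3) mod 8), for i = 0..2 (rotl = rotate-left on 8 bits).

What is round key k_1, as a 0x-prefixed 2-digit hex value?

0xF1

K = 0x7C
k_0 = rotl(K, (7*0+3) mod 8) = rotl(K, 3) = 0xE3
k_1 = rotl(K, (7*1+3) mod 8) = rotl(K, 2) = 0xF1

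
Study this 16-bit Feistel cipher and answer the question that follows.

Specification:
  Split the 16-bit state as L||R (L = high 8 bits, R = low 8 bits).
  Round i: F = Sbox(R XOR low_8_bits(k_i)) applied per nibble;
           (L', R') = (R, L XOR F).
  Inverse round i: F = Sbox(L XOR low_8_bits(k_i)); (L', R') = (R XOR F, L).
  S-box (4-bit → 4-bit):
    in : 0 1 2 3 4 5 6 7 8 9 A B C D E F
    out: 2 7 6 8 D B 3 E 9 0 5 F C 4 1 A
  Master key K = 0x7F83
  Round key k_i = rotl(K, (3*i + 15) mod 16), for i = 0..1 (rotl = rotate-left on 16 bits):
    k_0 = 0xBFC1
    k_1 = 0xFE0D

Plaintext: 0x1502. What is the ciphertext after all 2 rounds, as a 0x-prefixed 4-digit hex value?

0xDD40

s_0 = plaintext = 0x1502
s_1 = Round(s_0, k_0) = 0x02DD
s_2 = Round(s_1, k_1) = 0xDD40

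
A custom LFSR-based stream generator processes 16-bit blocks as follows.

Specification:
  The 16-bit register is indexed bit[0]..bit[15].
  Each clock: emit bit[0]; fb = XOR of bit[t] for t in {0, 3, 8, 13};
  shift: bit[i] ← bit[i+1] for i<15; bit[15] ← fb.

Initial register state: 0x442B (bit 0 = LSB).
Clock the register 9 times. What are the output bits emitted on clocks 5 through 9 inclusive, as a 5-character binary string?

reg_0 = 0x442B
clock 1: out=1, reg = 0x2215
clock 2: out=1, reg = 0x110A
clock 3: out=0, reg = 0x0885
clock 4: out=1, reg = 0x8442
clock 5: out=0, reg = 0x4221
clock 6: out=1, reg = 0xA110
clock 7: out=0, reg = 0x5088
clock 8: out=0, reg = 0xA844
clock 9: out=0, reg = 0xD422

01000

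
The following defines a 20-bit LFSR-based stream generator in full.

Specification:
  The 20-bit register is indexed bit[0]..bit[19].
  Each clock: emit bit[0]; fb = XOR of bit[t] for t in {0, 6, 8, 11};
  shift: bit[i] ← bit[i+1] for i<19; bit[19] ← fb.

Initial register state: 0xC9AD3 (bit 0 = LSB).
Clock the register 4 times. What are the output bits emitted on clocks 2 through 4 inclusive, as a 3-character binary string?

reg_0 = 0xC9AD3
clock 1: out=1, reg = 0xE4D69
clock 2: out=1, reg = 0x726B4
clock 3: out=0, reg = 0x3935A
clock 4: out=0, reg = 0x1C9AD

100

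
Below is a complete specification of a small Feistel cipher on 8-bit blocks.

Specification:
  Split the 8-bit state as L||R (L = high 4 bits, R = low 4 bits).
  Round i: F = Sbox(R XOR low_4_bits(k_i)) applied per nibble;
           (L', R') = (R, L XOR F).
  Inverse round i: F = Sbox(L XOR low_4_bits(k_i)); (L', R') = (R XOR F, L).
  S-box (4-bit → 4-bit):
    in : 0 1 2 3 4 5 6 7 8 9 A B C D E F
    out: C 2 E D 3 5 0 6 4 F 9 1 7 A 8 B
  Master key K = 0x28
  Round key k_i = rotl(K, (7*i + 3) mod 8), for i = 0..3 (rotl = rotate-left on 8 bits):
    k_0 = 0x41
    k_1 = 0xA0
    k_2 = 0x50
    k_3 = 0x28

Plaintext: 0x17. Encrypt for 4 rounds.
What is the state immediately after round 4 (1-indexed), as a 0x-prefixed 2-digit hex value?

s_0 = plaintext = 0x17
s_1 = Round(s_0, k_0) = 0x71
s_2 = Round(s_1, k_1) = 0x15
s_3 = Round(s_2, k_2) = 0x54
s_4 = Round(s_3, k_3) = 0x42

0x42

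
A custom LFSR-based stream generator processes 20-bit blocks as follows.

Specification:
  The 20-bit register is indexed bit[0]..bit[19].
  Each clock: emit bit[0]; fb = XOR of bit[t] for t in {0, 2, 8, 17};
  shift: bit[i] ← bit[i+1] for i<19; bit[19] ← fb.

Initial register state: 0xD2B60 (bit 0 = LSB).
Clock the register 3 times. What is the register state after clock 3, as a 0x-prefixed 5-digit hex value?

reg_0 = 0xD2B60
clock 1: out=0, reg = 0xE95B0
clock 2: out=0, reg = 0x74AD8
clock 3: out=0, reg = 0xBA56C

0xBA56C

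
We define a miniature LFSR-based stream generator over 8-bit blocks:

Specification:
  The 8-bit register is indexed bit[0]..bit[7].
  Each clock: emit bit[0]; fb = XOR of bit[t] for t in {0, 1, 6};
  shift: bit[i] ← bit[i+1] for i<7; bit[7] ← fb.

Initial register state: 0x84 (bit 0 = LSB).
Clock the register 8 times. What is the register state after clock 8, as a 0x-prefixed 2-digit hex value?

0x94

reg_0 = 0x84
clock 1: out=0, reg = 0x42
clock 2: out=0, reg = 0x21
clock 3: out=1, reg = 0x90
clock 4: out=0, reg = 0x48
clock 5: out=0, reg = 0xA4
clock 6: out=0, reg = 0x52
clock 7: out=0, reg = 0x29
clock 8: out=1, reg = 0x94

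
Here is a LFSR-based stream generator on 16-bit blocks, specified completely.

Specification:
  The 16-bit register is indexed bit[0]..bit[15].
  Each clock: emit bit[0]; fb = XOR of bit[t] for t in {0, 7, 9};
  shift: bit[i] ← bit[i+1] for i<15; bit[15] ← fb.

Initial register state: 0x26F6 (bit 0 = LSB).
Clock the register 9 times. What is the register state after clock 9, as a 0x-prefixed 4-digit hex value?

reg_0 = 0x26F6
clock 1: out=0, reg = 0x137B
clock 2: out=1, reg = 0x09BD
clock 3: out=1, reg = 0x04DE
clock 4: out=0, reg = 0x826F
clock 5: out=1, reg = 0x4137
clock 6: out=1, reg = 0xA09B
clock 7: out=1, reg = 0x504D
clock 8: out=1, reg = 0xA826
clock 9: out=0, reg = 0x5413

0x5413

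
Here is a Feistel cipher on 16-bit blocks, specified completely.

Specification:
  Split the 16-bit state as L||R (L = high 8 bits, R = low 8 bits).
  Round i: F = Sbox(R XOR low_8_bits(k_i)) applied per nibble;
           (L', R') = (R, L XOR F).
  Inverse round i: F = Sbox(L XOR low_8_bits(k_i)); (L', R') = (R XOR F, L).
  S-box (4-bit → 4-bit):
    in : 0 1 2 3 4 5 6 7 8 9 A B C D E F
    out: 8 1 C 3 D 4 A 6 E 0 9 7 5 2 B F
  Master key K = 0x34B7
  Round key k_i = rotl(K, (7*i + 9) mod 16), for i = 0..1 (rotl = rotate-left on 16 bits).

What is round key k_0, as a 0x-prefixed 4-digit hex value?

K = 0x34B7
k_0 = rotl(K, (7*0+9) mod 16) = rotl(K, 9) = 0x6E69

0x6E69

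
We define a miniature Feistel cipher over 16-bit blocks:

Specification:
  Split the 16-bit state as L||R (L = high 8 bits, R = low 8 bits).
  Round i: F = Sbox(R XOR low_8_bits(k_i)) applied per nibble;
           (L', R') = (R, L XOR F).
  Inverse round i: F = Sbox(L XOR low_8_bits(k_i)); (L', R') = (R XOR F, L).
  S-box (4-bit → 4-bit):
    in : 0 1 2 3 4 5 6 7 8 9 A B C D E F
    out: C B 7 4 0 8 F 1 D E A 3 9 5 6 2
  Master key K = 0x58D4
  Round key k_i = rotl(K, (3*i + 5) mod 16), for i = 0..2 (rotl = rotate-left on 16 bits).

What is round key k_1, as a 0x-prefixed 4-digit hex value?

0xD458

K = 0x58D4
k_0 = rotl(K, (3*0+5) mod 16) = rotl(K, 5) = 0x1A8B
k_1 = rotl(K, (3*1+5) mod 16) = rotl(K, 8) = 0xD458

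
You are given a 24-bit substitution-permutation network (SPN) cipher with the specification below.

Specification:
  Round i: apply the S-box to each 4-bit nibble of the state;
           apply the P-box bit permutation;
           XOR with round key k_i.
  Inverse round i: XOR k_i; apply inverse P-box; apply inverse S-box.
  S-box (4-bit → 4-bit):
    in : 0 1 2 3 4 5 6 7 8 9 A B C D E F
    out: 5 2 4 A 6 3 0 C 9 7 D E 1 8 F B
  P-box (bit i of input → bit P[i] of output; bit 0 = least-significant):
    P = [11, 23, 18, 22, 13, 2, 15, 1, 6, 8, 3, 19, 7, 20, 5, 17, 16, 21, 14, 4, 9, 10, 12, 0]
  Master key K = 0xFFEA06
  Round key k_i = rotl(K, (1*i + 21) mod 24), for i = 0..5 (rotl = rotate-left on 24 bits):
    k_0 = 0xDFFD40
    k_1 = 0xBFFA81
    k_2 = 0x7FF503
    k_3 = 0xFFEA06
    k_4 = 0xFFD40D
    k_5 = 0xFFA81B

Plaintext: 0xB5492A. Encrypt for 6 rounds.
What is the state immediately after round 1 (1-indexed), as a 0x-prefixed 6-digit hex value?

s_0 = plaintext = 0xB5492A
s_1 = Round(s_0, k_0) = 0xAA6029
s_2 = Round(s_1, k_1) = 0x3A20D8
s_3 = Round(s_2, k_2) = 0x3EB978
s_4 = Round(s_3, k_3) = 0x8C277D
s_5 = Round(s_4, k_4) = 0xB65626
s_6 = Round(s_5, k_5) = 0xEF3C9A

0xAA6029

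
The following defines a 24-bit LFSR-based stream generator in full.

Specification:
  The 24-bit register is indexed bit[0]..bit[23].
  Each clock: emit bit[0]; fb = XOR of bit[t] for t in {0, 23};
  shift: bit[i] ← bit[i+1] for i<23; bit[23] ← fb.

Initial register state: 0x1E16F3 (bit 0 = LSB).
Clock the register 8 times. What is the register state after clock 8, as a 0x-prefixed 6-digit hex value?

reg_0 = 0x1E16F3
clock 1: out=1, reg = 0x8F0B79
clock 2: out=1, reg = 0x4785BC
clock 3: out=0, reg = 0x23C2DE
clock 4: out=0, reg = 0x11E16F
clock 5: out=1, reg = 0x88F0B7
clock 6: out=1, reg = 0x44785B
clock 7: out=1, reg = 0xA23C2D
clock 8: out=1, reg = 0x511E16

0x511E16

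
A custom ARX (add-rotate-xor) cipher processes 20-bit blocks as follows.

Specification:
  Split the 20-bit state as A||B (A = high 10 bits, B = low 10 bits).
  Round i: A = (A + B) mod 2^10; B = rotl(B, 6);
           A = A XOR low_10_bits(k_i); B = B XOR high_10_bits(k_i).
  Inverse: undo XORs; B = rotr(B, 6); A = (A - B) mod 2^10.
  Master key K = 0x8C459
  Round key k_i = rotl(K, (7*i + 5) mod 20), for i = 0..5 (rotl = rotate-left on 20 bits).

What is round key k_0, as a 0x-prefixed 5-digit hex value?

0x88B31

K = 0x8C459
k_0 = rotl(K, (7*0+5) mod 20) = rotl(K, 5) = 0x88B31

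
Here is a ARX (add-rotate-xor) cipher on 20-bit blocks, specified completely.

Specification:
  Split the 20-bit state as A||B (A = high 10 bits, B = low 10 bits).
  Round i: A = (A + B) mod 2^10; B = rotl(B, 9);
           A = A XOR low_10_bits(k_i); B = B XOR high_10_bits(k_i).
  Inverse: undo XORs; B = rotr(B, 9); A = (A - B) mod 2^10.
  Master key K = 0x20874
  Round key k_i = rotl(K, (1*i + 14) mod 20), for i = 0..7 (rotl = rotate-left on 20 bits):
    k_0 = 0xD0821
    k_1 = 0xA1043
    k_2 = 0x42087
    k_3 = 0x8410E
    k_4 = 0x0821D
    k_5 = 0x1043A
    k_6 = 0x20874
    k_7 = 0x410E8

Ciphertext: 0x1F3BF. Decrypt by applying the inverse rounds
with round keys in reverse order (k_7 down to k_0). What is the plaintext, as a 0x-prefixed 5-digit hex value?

s_0 = ciphertext = 0x1F3BF
s_1 = InvRound(s_0, k_7) = 0xC7577
s_2 = InvRound(s_1, k_6) = 0xDFFEA
s_3 = InvRound(s_2, k_5) = 0xFBB57
s_4 = InvRound(s_3, k_4) = 0xC12EF
s_5 = InvRound(s_4, k_3) = 0x031FE
s_6 = InvRound(s_5, k_2) = 0xA7DEC
s_7 = InvRound(s_6, k_1) = 0x02ED1
s_8 = InvRound(s_7, k_0) = 0x41326

0x41326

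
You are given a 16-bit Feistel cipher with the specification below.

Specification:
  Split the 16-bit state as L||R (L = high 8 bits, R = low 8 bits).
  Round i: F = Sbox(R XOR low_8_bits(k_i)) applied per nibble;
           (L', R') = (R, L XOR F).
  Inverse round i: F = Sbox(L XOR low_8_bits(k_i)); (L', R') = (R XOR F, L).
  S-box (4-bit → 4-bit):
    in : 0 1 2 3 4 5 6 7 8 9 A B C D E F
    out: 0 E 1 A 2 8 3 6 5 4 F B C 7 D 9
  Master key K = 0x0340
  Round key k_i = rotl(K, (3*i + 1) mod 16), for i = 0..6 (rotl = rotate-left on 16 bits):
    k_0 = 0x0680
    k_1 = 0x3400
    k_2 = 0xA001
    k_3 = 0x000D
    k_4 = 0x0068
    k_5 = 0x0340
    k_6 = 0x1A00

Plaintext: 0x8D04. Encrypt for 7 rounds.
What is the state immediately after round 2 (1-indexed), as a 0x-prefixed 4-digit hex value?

s_0 = plaintext = 0x8D04
s_1 = Round(s_0, k_0) = 0x04DF
s_2 = Round(s_1, k_1) = 0xDF7D
s_3 = Round(s_2, k_2) = 0x7DB3
s_4 = Round(s_3, k_3) = 0xB3C0
s_5 = Round(s_4, k_4) = 0xC046
s_6 = Round(s_5, k_5) = 0x46C3
s_7 = Round(s_6, k_6) = 0xC38C

0xDF7D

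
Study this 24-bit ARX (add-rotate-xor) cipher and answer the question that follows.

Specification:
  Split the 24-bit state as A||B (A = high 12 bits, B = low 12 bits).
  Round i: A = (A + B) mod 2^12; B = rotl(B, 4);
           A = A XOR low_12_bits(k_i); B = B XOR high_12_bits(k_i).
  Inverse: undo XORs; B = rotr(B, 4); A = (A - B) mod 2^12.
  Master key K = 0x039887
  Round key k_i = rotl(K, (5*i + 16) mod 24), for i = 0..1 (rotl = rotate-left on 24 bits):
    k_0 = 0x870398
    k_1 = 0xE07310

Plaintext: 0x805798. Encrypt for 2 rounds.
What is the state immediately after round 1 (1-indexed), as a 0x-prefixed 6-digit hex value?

s_0 = plaintext = 0x805798
s_1 = Round(s_0, k_0) = 0xC051F7
s_2 = Round(s_1, k_1) = 0xEEC176

0xC051F7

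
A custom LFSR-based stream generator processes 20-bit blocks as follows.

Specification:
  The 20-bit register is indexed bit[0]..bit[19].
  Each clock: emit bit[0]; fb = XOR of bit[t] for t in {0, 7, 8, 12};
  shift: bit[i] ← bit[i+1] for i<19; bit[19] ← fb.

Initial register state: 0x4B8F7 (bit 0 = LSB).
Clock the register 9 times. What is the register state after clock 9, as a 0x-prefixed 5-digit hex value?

0x3AA5C

reg_0 = 0x4B8F7
clock 1: out=1, reg = 0xA5C7B
clock 2: out=1, reg = 0x52E3D
clock 3: out=1, reg = 0xA971E
clock 4: out=0, reg = 0x54B8F
clock 5: out=1, reg = 0xAA5C7
clock 6: out=1, reg = 0xD52E3
clock 7: out=1, reg = 0xEA971
clock 8: out=1, reg = 0x754B8
clock 9: out=0, reg = 0x3AA5C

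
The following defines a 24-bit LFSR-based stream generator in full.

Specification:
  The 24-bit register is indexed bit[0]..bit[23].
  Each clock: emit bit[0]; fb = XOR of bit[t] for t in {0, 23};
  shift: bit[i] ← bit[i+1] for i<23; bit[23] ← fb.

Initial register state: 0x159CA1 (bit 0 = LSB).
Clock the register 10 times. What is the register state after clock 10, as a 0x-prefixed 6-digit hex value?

reg_0 = 0x159CA1
clock 1: out=1, reg = 0x8ACE50
clock 2: out=0, reg = 0xC56728
clock 3: out=0, reg = 0xE2B394
clock 4: out=0, reg = 0xF159CA
clock 5: out=0, reg = 0xF8ACE5
clock 6: out=1, reg = 0x7C5672
clock 7: out=0, reg = 0x3E2B39
clock 8: out=1, reg = 0x9F159C
clock 9: out=0, reg = 0xCF8ACE
clock 10: out=0, reg = 0xE7C567

0xE7C567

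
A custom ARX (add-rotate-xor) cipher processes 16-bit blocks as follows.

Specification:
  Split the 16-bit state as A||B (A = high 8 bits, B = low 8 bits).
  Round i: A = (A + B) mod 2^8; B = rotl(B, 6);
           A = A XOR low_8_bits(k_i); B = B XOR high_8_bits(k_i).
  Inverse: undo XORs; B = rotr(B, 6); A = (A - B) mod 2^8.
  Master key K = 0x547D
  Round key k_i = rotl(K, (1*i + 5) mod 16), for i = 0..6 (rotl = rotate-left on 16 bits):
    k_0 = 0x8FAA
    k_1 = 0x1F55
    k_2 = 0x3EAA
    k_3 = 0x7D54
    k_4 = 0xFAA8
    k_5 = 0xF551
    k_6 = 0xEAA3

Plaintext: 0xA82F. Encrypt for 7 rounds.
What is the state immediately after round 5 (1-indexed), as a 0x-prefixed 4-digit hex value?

0x0B7E

s_0 = plaintext = 0xA82F
s_1 = Round(s_0, k_0) = 0x7D44
s_2 = Round(s_1, k_1) = 0x940E
s_3 = Round(s_2, k_2) = 0x08BD
s_4 = Round(s_3, k_3) = 0x9112
s_5 = Round(s_4, k_4) = 0x0B7E
s_6 = Round(s_5, k_5) = 0xD86A
s_7 = Round(s_6, k_6) = 0xE170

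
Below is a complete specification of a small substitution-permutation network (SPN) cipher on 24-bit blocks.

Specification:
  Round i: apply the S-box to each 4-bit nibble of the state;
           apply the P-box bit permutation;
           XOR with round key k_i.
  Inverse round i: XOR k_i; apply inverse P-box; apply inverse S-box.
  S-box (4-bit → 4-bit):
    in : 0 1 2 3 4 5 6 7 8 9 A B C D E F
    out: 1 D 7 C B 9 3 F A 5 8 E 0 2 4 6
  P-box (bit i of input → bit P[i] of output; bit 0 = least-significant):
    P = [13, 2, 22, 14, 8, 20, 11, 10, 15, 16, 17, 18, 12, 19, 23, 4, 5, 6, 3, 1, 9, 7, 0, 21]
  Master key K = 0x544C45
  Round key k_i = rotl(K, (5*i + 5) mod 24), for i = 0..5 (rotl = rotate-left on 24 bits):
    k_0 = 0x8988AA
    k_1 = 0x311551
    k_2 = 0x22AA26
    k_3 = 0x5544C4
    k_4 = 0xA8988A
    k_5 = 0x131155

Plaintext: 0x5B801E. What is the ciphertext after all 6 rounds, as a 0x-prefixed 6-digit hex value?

0x066D01

s_0 = plaintext = 0x5B801E
s_1 = Round(s_0, k_0) = 0xE107F0
s_2 = Round(s_1, k_1) = 0x26AD7A
s_3 = Round(s_2, k_2) = 0x33E5D7
s_4 = Round(s_3, k_3) = 0xA1A4CB
s_5 = Round(s_4, k_4) = 0xCD58B4
s_6 = Round(s_5, k_5) = 0x066D01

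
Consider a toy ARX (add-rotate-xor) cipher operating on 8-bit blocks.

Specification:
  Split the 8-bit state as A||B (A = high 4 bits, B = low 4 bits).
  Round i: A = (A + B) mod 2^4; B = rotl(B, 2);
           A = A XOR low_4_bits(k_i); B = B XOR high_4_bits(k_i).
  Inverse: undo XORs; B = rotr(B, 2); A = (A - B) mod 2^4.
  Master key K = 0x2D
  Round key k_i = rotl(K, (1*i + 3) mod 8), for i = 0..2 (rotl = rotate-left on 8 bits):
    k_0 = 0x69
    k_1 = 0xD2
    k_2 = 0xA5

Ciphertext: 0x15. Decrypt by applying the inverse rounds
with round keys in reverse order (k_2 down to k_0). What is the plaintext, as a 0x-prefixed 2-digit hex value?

0xBB

s_0 = ciphertext = 0x15
s_1 = InvRound(s_0, k_2) = 0x5F
s_2 = InvRound(s_1, k_1) = 0xF8
s_3 = InvRound(s_2, k_0) = 0xBB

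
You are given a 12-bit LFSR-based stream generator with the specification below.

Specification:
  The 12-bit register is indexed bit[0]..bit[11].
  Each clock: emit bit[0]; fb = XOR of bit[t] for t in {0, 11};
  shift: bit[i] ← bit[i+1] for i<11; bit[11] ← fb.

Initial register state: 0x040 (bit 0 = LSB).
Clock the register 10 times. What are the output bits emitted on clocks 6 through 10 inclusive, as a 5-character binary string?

reg_0 = 0x040
clock 1: out=0, reg = 0x020
clock 2: out=0, reg = 0x010
clock 3: out=0, reg = 0x008
clock 4: out=0, reg = 0x004
clock 5: out=0, reg = 0x002
clock 6: out=0, reg = 0x001
clock 7: out=1, reg = 0x800
clock 8: out=0, reg = 0xC00
clock 9: out=0, reg = 0xE00
clock 10: out=0, reg = 0xF00

01000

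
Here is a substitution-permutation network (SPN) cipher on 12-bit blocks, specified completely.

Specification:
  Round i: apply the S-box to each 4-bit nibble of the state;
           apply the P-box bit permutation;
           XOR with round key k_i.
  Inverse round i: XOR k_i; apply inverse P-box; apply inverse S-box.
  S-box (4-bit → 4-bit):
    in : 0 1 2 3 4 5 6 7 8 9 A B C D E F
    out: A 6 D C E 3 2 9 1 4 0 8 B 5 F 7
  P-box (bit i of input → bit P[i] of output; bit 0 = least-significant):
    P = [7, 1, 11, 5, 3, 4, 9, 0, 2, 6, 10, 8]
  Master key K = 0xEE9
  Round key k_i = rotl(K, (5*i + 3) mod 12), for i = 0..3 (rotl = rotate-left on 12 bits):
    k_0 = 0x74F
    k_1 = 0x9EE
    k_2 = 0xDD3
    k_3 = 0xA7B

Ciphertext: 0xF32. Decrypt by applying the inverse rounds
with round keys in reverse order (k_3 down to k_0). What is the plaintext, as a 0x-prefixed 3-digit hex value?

s_0 = ciphertext = 0xF32
s_1 = InvRound(s_0, k_3) = 0x47A
s_2 = InvRound(s_1, k_2) = 0xB72
s_3 = InvRound(s_2, k_1) = 0x8F8
s_4 = InvRound(s_3, k_0) = 0x24E

0x24E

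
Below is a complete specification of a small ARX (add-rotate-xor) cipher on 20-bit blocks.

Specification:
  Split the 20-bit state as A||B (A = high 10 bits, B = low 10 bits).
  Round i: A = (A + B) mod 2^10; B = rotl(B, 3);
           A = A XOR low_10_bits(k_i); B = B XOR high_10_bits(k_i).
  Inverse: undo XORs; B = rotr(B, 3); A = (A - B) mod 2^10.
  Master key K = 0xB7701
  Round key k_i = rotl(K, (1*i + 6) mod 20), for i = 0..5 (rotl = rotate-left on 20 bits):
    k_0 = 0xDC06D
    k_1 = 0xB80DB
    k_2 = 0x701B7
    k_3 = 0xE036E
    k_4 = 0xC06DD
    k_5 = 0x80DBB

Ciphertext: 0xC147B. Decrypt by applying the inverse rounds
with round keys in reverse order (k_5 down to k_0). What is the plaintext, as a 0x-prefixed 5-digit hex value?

s_0 = ciphertext = 0xC147B
s_1 = InvRound(s_0, k_5) = 0x9BC4F
s_2 = InvRound(s_1, k_4) = 0x52769
s_3 = InvRound(s_2, k_3) = 0x6289D
s_4 = InvRound(s_3, k_2) = 0x64AAB
s_5 = InvRound(s_4, k_1) = 0xF0189
s_6 = InvRound(s_5, k_0) = 0xB38DF

0xB38DF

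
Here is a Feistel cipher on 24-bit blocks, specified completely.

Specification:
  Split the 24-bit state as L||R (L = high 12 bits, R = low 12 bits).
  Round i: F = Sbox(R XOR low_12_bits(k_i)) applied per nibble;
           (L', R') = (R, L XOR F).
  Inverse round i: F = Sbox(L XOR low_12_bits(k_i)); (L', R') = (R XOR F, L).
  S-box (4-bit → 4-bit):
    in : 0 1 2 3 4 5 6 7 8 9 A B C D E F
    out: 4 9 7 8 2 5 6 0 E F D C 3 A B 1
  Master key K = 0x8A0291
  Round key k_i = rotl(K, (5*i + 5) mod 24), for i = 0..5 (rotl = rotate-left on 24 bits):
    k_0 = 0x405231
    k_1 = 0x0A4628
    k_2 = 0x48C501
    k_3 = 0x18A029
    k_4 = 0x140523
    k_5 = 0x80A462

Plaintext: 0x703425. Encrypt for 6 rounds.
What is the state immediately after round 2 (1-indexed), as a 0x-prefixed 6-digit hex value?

0x1914EA

s_0 = plaintext = 0x703425
s_1 = Round(s_0, k_0) = 0x425191
s_2 = Round(s_1, k_1) = 0x1914EA
s_3 = Round(s_2, k_2) = 0x4EA82D
s_4 = Round(s_3, k_3) = 0x82DAA8
s_5 = Round(s_4, k_4) = 0xAA89C1
s_6 = Round(s_5, k_5) = 0x9C1070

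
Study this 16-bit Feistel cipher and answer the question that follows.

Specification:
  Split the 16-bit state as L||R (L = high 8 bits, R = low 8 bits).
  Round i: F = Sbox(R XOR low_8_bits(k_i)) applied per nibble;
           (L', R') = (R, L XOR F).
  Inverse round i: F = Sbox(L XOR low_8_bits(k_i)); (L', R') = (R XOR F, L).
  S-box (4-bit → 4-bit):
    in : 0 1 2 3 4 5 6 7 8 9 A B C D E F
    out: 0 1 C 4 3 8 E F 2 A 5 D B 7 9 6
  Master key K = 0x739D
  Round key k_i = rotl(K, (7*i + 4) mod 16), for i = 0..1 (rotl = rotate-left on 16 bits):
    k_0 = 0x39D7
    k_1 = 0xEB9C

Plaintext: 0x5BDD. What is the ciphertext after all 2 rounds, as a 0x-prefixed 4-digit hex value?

s_0 = plaintext = 0x5BDD
s_1 = Round(s_0, k_0) = 0xDD5E
s_2 = Round(s_1, k_1) = 0x5E61

0x5E61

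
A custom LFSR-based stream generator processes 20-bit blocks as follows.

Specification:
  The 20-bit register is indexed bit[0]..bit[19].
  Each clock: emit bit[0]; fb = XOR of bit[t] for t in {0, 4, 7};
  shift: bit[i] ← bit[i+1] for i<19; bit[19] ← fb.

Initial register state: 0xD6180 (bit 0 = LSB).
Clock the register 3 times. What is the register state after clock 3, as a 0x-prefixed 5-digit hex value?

0x7AC30

reg_0 = 0xD6180
clock 1: out=0, reg = 0xEB0C0
clock 2: out=0, reg = 0xF5860
clock 3: out=0, reg = 0x7AC30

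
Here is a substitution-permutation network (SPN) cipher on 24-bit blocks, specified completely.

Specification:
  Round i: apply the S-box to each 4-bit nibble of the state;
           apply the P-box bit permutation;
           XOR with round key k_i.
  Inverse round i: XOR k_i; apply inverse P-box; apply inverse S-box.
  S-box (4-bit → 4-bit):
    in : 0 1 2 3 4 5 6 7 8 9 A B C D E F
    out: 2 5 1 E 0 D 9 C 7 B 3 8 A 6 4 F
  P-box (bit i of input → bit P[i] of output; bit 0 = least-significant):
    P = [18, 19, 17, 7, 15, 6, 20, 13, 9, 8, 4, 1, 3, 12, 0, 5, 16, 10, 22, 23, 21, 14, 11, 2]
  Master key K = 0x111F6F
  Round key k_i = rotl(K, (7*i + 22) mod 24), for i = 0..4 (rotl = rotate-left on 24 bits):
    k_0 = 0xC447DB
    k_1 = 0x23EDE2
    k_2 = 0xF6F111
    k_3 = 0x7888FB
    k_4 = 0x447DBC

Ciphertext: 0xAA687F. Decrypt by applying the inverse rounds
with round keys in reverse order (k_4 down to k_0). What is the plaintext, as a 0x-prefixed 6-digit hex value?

s_0 = ciphertext = 0xAA687F
s_1 = InvRound(s_0, k_4) = 0x23DC0F
s_2 = InvRound(s_1, k_3) = 0xC8CED3
s_3 = InvRound(s_2, k_2) = 0x10093F
s_4 = InvRound(s_3, k_1) = 0x9A1EF7
s_5 = InvRound(s_4, k_0) = 0x3E90E8

0x3E90E8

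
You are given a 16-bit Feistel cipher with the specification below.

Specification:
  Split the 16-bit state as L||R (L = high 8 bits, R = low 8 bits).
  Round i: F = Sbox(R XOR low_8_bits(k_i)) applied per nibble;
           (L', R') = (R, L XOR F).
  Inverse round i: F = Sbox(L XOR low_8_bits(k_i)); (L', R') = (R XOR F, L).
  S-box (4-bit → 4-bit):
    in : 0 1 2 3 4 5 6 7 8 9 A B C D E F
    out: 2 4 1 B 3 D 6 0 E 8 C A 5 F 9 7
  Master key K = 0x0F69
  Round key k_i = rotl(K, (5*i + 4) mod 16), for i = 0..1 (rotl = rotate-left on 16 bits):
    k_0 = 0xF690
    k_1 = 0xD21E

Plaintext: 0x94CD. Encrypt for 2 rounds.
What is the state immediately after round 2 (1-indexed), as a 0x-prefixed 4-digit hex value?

0x4B10

s_0 = plaintext = 0x94CD
s_1 = Round(s_0, k_0) = 0xCD4B
s_2 = Round(s_1, k_1) = 0x4B10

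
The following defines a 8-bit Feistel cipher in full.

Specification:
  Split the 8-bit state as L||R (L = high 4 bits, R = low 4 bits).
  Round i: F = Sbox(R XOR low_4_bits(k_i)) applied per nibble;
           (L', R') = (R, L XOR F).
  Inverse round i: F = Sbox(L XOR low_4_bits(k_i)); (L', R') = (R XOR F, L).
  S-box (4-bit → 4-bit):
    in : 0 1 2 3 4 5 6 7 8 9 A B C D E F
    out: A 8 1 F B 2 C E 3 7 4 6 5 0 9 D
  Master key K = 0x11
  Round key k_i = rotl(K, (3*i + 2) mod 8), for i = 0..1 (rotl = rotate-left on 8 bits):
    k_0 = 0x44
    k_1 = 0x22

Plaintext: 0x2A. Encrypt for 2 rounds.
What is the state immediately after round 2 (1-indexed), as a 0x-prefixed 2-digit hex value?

0xBD

s_0 = plaintext = 0x2A
s_1 = Round(s_0, k_0) = 0xAB
s_2 = Round(s_1, k_1) = 0xBD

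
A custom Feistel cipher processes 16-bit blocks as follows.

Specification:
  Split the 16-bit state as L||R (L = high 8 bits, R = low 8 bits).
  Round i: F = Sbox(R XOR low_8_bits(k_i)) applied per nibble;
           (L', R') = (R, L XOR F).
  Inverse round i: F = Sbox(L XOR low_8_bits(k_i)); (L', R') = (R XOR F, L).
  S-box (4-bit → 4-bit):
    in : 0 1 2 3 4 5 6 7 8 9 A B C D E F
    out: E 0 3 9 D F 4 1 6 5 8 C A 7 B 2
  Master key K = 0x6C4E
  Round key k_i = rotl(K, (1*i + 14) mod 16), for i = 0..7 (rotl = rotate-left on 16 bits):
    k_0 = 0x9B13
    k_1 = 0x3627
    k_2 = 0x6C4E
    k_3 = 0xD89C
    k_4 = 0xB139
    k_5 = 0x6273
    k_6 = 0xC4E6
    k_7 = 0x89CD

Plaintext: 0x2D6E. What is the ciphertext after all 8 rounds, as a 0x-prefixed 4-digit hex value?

0x8DB0

s_0 = plaintext = 0x2D6E
s_1 = Round(s_0, k_0) = 0x6E3A
s_2 = Round(s_1, k_1) = 0x3A69
s_3 = Round(s_2, k_2) = 0x690B
s_4 = Round(s_3, k_3) = 0x0B38
s_5 = Round(s_4, k_4) = 0x38EB
s_6 = Round(s_5, k_5) = 0xEB6E
s_7 = Round(s_6, k_6) = 0x6E8D
s_8 = Round(s_7, k_7) = 0x8DB0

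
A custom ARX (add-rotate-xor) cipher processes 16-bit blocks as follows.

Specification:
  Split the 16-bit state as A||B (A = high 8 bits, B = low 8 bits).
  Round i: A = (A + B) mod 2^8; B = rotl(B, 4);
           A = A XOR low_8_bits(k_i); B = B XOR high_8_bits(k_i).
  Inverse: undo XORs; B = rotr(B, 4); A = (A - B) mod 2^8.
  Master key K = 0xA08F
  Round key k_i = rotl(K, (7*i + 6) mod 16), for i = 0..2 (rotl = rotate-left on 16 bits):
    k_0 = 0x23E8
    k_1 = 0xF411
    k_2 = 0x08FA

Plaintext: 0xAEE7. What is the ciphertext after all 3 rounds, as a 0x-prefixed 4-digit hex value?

0x161A

s_0 = plaintext = 0xAEE7
s_1 = Round(s_0, k_0) = 0x7D5D
s_2 = Round(s_1, k_1) = 0xCB21
s_3 = Round(s_2, k_2) = 0x161A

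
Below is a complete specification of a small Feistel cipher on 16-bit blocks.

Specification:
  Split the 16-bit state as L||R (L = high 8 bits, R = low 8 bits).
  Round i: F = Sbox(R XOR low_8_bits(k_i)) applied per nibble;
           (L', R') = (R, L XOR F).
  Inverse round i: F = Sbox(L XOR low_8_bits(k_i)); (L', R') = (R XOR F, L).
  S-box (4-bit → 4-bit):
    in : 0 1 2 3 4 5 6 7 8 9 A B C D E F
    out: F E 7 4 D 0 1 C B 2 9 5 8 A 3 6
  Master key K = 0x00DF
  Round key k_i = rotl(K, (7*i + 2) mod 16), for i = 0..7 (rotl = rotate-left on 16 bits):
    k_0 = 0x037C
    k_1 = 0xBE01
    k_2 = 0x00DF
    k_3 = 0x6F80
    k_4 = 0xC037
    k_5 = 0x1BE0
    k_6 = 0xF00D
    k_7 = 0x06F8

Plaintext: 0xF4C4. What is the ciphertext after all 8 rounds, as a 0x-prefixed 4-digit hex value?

0x338C

s_0 = plaintext = 0xF4C4
s_1 = Round(s_0, k_0) = 0xC4AF
s_2 = Round(s_1, k_1) = 0xAF57
s_3 = Round(s_2, k_2) = 0x5714
s_4 = Round(s_3, k_3) = 0x147A
s_5 = Round(s_4, k_4) = 0x7ACE
s_6 = Round(s_5, k_5) = 0xCE09
s_7 = Round(s_6, k_6) = 0x0933
s_8 = Round(s_7, k_7) = 0x338C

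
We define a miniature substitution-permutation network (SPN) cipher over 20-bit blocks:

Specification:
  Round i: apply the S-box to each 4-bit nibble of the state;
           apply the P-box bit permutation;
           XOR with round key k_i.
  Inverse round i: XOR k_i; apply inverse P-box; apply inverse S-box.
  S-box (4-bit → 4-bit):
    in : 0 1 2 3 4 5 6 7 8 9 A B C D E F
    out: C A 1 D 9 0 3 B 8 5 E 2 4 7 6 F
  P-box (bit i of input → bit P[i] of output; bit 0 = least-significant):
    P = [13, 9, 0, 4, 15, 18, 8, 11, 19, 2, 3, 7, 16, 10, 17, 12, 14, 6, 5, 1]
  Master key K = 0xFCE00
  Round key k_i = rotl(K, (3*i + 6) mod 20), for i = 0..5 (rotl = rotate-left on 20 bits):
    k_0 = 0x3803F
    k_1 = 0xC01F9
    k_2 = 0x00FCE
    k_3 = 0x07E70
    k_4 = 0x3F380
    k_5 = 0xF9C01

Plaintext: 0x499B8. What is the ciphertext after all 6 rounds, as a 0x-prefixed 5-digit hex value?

s_0 = plaintext = 0x499B8
s_1 = Round(s_0, k_0) = 0xCC025
s_2 = Round(s_1, k_1) = 0xE8151
s_3 = Round(s_2, k_2) = 0x01D3A
s_4 = Round(s_3, k_3) = 0x8E14F
s_5 = Round(s_4, k_4) = 0x15D17
s_6 = Round(s_5, k_5) = 0x3B65F

0x3B65F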